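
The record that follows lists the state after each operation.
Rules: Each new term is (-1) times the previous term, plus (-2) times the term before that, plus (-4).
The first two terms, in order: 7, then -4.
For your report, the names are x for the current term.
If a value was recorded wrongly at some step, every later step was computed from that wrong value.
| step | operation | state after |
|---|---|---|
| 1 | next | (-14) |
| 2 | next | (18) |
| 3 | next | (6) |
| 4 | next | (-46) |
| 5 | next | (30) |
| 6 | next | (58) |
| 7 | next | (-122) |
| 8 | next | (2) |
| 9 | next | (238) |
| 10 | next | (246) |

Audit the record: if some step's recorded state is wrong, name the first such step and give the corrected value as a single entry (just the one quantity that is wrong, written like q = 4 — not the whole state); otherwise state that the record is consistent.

step 10, x = -246

Recomputing the run from the initial state:
step 1: x = -14
step 2: x = 18
step 3: x = 6
step 4: x = -46
step 5: x = 30
step 6: x = 58
step 7: x = -122
step 8: x = 2
step 9: x = 238
step 10: x = -246
The first disagreement with the record is at step 10, where the value should be x = -246.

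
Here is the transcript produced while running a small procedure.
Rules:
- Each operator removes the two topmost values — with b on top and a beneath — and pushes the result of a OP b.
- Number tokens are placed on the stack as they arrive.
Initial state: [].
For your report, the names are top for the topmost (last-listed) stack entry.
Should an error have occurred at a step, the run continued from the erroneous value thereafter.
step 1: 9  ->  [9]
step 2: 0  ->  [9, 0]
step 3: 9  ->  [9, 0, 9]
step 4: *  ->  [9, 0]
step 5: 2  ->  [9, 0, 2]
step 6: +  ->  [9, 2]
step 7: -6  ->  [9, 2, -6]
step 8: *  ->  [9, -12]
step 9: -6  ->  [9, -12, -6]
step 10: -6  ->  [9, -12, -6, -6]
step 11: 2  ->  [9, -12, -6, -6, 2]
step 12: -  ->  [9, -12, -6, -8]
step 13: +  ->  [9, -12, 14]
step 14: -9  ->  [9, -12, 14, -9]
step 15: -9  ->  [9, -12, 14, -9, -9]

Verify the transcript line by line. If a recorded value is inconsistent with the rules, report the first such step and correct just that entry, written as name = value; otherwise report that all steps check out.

step 13, top = -14

1. push 9: top = 9 (consistent with the transcript)
2. push 0: top = 0 (in agreement)
3. push 9: top = 9 (verified)
4. 0 * 9 = 0 (exactly as logged)
5. push 2: top = 2 (confirmed correct)
6. 0 + 2 = 2 (exactly as logged)
7. push -6: top = -6 (same as recorded)
8. 2 * -6 = -12 (no discrepancy)
9. push -6: top = -6 (confirmed correct)
10. push -6: top = -6 (in agreement)
11. push 2: top = 2 (exactly as logged)
12. -6 - 2 = -8 (consistent with the transcript)
13. -6 + -8 = -14 (first mismatch against the transcript)
That makes step 13 the first incorrect line — top = -14 is what it should show.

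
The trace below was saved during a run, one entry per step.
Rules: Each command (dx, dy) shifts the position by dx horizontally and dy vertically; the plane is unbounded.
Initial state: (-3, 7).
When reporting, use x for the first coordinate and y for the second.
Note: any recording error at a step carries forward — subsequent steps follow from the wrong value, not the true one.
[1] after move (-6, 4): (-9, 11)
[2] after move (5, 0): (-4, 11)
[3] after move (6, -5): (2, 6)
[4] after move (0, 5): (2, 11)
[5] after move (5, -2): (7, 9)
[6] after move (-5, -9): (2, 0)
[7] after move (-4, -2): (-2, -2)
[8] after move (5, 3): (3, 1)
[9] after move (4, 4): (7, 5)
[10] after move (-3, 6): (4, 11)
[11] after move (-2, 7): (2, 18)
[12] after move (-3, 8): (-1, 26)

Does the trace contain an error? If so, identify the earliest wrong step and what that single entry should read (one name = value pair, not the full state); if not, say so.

1. x = -3 + (-6) = -9, y = 7 + (4) = 11 (consistent with the trace)
2. x = -9 + (5) = -4, y = 11 + (0) = 11 (same as recorded)
3. x = -4 + (6) = 2, y = 11 + (-5) = 6 (matches)
4. x = 2 + (0) = 2, y = 6 + (5) = 11 (verified)
5. x = 2 + (5) = 7, y = 11 + (-2) = 9 (no discrepancy)
6. x = 7 + (-5) = 2, y = 9 + (-9) = 0 (matches)
7. x = 2 + (-4) = -2, y = 0 + (-2) = -2 (checks out)
8. x = -2 + (5) = 3, y = -2 + (3) = 1 (verified)
9. x = 3 + (4) = 7, y = 1 + (4) = 5 (checks out)
10. x = 7 + (-3) = 4, y = 5 + (6) = 11 (matches)
11. x = 4 + (-2) = 2, y = 11 + (7) = 18 (same as recorded)
12. x = 2 + (-3) = -1, y = 18 + (8) = 26 (confirmed correct)
No step deviates from the rules.

no error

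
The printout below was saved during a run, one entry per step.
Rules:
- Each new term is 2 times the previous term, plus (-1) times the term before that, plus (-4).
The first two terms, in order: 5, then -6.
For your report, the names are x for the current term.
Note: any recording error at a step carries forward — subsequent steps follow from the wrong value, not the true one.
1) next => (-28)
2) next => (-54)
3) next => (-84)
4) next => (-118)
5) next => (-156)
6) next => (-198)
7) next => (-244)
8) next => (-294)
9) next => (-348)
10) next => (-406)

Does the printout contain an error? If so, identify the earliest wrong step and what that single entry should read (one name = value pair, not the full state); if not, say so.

step 1, x = -21

Recomputing the run from the initial state:
step 1: x = -21
step 2: x = -40
step 3: x = -63
step 4: x = -90
step 5: x = -121
step 6: x = -156
step 7: x = -195
step 8: x = -238
step 9: x = -285
step 10: x = -336
The first disagreement with the printout is at step 1, where the value should be x = -21.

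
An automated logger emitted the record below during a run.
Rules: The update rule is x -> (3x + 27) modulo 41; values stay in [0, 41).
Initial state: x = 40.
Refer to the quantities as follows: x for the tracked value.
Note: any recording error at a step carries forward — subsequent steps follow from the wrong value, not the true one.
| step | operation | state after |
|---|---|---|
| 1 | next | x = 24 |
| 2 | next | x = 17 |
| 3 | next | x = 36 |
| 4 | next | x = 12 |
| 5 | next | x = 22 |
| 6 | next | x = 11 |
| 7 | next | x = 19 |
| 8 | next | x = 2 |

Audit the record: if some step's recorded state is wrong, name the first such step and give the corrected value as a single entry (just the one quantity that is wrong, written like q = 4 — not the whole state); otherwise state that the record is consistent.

Recomputing the run from the initial state:
step 1: x = 24
step 2: x = 17
step 3: x = 37
step 4: x = 15
step 5: x = 31
step 6: x = 38
step 7: x = 18
step 8: x = 40
The first disagreement with the record is at step 3, where the value should be x = 37.

step 3, x = 37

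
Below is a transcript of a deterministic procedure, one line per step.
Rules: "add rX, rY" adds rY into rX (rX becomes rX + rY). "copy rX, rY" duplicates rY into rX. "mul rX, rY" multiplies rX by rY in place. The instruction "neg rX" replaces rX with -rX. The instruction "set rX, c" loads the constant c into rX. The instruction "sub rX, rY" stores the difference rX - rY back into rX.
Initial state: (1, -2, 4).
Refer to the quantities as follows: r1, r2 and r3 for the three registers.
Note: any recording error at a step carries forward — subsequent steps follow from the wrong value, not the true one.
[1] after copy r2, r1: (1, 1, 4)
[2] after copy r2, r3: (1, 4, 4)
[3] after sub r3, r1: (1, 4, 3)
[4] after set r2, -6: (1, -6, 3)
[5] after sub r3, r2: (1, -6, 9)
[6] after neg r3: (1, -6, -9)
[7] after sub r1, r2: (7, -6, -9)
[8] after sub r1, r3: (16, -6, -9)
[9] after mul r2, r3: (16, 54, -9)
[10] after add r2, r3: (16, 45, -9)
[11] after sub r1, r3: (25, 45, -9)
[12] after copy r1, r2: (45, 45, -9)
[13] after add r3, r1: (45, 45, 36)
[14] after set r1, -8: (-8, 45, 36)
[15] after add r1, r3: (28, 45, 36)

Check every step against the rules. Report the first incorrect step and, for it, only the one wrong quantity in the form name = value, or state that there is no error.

no error

Recomputing the run from the initial state:
step 1: r1 = 1, r2 = 1, r3 = 4
step 2: r1 = 1, r2 = 4, r3 = 4
step 3: r1 = 1, r2 = 4, r3 = 3
step 4: r1 = 1, r2 = -6, r3 = 3
step 5: r1 = 1, r2 = -6, r3 = 9
step 6: r1 = 1, r2 = -6, r3 = -9
step 7: r1 = 7, r2 = -6, r3 = -9
step 8: r1 = 16, r2 = -6, r3 = -9
step 9: r1 = 16, r2 = 54, r3 = -9
step 10: r1 = 16, r2 = 45, r3 = -9
step 11: r1 = 25, r2 = 45, r3 = -9
step 12: r1 = 45, r2 = 45, r3 = -9
step 13: r1 = 45, r2 = 45, r3 = 36
step 14: r1 = -8, r2 = 45, r3 = 36
step 15: r1 = 28, r2 = 45, r3 = 36
This matches the transcript at every step.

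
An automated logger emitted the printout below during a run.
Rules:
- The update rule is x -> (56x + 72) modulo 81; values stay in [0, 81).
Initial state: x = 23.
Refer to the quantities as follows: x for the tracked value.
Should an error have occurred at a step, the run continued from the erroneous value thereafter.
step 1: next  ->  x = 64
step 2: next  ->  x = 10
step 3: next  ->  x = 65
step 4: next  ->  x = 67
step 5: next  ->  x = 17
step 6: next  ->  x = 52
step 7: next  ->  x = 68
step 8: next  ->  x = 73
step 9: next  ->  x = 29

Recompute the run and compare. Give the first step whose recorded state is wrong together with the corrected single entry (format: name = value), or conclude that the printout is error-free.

step 2, x = 11

step 1: x = (56*23 + 72) mod 81 = 64 -> in agreement
step 2: x = (56*64 + 72) mod 81 = 11 -> a discrepancy with the printout
First deviation found at step 2; the corrected entry is x = 11.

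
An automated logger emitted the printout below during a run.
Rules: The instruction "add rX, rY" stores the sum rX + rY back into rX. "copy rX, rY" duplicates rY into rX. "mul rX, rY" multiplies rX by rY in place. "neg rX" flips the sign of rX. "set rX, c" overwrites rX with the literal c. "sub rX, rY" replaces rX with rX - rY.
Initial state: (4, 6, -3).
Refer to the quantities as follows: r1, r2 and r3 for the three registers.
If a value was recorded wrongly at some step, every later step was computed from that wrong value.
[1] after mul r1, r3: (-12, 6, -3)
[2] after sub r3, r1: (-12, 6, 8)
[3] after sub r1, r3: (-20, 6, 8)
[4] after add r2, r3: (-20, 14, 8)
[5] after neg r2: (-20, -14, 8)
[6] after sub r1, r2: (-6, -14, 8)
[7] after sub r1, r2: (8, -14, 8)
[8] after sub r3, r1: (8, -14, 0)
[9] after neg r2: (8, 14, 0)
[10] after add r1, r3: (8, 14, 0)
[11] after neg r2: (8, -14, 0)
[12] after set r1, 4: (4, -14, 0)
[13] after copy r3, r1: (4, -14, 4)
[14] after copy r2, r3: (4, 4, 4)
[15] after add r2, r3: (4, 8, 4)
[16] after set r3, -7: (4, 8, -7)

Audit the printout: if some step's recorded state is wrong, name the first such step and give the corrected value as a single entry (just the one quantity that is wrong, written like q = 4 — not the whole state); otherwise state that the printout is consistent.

step 2, r3 = 9

Recomputing the run from the initial state:
step 1: r1 = -12, r2 = 6, r3 = -3
step 2: r1 = -12, r2 = 6, r3 = 9
step 3: r1 = -21, r2 = 6, r3 = 9
step 4: r1 = -21, r2 = 15, r3 = 9
step 5: r1 = -21, r2 = -15, r3 = 9
step 6: r1 = -6, r2 = -15, r3 = 9
step 7: r1 = 9, r2 = -15, r3 = 9
step 8: r1 = 9, r2 = -15, r3 = 0
step 9: r1 = 9, r2 = 15, r3 = 0
step 10: r1 = 9, r2 = 15, r3 = 0
step 11: r1 = 9, r2 = -15, r3 = 0
step 12: r1 = 4, r2 = -15, r3 = 0
step 13: r1 = 4, r2 = -15, r3 = 4
step 14: r1 = 4, r2 = 4, r3 = 4
step 15: r1 = 4, r2 = 8, r3 = 4
step 16: r1 = 4, r2 = 8, r3 = -7
The first disagreement with the printout is at step 2, where the value should be r3 = 9.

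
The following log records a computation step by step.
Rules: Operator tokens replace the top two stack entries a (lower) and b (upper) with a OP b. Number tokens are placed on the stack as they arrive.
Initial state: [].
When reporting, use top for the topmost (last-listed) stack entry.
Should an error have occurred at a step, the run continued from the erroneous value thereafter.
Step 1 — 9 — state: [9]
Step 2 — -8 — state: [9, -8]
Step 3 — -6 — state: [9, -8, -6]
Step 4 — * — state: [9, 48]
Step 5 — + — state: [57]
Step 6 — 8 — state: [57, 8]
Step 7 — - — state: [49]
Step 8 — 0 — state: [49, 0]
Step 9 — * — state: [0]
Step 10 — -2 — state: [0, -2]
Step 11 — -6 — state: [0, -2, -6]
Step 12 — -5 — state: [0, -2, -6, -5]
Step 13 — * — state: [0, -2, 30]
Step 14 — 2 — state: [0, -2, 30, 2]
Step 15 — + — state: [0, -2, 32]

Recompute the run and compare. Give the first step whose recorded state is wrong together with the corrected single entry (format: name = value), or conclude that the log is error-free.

step 1: push 9: top = 9 -> checks out
step 2: push -8: top = -8 -> consistent with the log
step 3: push -6: top = -6 -> no discrepancy
step 4: -8 * -6 = 48 -> consistent with the log
step 5: 9 + 48 = 57 -> matches
step 6: push 8: top = 8 -> verified
step 7: 57 - 8 = 49 -> consistent with the log
step 8: push 0: top = 0 -> in agreement
step 9: 49 * 0 = 0 -> consistent with the log
step 10: push -2: top = -2 -> matches
step 11: push -6: top = -6 -> consistent with the log
step 12: push -5: top = -5 -> checks out
step 13: -6 * -5 = 30 -> consistent with the log
step 14: push 2: top = 2 -> confirmed correct
step 15: 30 + 2 = 32 -> no discrepancy
All steps check out; nothing to correct.

no error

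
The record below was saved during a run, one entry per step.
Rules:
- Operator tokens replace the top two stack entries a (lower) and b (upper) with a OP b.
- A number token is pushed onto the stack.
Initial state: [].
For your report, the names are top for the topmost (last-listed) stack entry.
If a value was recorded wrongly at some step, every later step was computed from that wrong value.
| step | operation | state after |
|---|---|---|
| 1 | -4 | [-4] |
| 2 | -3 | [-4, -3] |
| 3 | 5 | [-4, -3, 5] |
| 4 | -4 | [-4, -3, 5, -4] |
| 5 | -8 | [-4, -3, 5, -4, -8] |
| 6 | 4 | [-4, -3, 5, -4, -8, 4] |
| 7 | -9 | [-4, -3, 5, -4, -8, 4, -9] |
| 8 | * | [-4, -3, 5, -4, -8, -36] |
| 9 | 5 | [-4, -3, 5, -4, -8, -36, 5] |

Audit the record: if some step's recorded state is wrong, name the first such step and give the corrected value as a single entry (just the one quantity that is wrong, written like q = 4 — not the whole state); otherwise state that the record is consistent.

no error

Recomputing the run from the initial state:
step 1: [-4]
step 2: [-4, -3]
step 3: [-4, -3, 5]
step 4: [-4, -3, 5, -4]
step 5: [-4, -3, 5, -4, -8]
step 6: [-4, -3, 5, -4, -8, 4]
step 7: [-4, -3, 5, -4, -8, 4, -9]
step 8: [-4, -3, 5, -4, -8, -36]
step 9: [-4, -3, 5, -4, -8, -36, 5]
This matches the record at every step.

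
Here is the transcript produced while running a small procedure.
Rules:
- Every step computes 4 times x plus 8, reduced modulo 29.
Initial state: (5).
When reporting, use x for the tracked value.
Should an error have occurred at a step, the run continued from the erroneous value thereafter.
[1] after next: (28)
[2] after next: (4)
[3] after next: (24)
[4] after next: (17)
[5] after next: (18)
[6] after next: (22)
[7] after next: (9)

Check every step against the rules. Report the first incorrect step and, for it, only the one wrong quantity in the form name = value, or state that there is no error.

no error

step 1: x = (4*5 + 8) mod 29 = 28 -> no discrepancy
step 2: x = (4*28 + 8) mod 29 = 4 -> agrees with the transcript
step 3: x = (4*4 + 8) mod 29 = 24 -> no discrepancy
step 4: x = (4*24 + 8) mod 29 = 17 -> same as recorded
step 5: x = (4*17 + 8) mod 29 = 18 -> same as recorded
step 6: x = (4*18 + 8) mod 29 = 22 -> matches
step 7: x = (4*22 + 8) mod 29 = 9 -> checks out
The recomputation confirms every line.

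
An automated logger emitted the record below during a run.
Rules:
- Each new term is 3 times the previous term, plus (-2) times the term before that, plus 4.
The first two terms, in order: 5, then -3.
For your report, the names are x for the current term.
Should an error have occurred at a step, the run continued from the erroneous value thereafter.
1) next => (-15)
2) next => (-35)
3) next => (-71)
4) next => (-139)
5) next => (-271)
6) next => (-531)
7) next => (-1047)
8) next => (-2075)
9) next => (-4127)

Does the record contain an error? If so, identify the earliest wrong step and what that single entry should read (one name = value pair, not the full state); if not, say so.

Step 1: x = 3*(-3) + (-2)*(5) + (4) = -15 — exactly as logged.
Step 2: x = 3*(-15) + (-2)*(-3) + (4) = -35 — confirmed correct.
Step 3: x = 3*(-35) + (-2)*(-15) + (4) = -71 — in agreement.
Step 4: x = 3*(-71) + (-2)*(-35) + (4) = -139 — matches.
Step 5: x = 3*(-139) + (-2)*(-71) + (4) = -271 — checks out.
Step 6: x = 3*(-271) + (-2)*(-139) + (4) = -531 — agrees with the record.
Step 7: x = 3*(-531) + (-2)*(-271) + (4) = -1047 — agrees with the record.
Step 8: x = 3*(-1047) + (-2)*(-531) + (4) = -2075 — matches.
Step 9: x = 3*(-2075) + (-2)*(-1047) + (4) = -4127 — checks out.
Nothing is out of place; the run is error-free.

no error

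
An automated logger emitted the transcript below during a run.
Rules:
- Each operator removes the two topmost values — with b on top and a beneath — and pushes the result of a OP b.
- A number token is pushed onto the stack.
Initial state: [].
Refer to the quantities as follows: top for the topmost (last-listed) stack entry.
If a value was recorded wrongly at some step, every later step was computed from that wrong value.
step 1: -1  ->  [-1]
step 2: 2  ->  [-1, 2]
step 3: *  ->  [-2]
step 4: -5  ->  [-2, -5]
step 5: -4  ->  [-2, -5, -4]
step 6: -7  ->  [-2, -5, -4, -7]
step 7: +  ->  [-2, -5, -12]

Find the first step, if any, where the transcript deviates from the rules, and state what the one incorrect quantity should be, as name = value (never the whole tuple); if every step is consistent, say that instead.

step 1: push -1: top = -1 -> no discrepancy
step 2: push 2: top = 2 -> matches
step 3: -1 * 2 = -2 -> verified
step 4: push -5: top = -5 -> verified
step 5: push -4: top = -4 -> consistent with the transcript
step 6: push -7: top = -7 -> checks out
step 7: -4 + -7 = -11 -> the transcript has a different value
So the first discrepancy is step 7, where the right value is top = -11.

step 7, top = -11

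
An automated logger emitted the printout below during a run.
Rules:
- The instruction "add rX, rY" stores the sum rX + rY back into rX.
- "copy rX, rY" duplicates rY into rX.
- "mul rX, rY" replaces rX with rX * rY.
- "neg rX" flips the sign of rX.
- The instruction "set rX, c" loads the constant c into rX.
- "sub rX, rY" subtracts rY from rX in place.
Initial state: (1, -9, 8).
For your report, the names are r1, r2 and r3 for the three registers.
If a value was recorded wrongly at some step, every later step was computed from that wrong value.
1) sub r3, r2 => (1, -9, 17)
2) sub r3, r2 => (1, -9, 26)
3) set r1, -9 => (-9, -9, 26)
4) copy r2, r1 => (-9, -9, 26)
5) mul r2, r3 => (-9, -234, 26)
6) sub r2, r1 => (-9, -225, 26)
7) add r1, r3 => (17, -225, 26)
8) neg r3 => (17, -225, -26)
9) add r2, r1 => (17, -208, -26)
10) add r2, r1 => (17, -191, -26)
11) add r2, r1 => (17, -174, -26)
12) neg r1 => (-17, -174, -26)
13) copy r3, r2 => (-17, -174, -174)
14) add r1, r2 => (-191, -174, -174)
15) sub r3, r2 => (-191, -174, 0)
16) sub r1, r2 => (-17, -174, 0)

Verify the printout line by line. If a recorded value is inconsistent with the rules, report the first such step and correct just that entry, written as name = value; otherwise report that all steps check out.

no error

Recomputing the run from the initial state:
step 1: r1 = 1, r2 = -9, r3 = 17
step 2: r1 = 1, r2 = -9, r3 = 26
step 3: r1 = -9, r2 = -9, r3 = 26
step 4: r1 = -9, r2 = -9, r3 = 26
step 5: r1 = -9, r2 = -234, r3 = 26
step 6: r1 = -9, r2 = -225, r3 = 26
step 7: r1 = 17, r2 = -225, r3 = 26
step 8: r1 = 17, r2 = -225, r3 = -26
step 9: r1 = 17, r2 = -208, r3 = -26
step 10: r1 = 17, r2 = -191, r3 = -26
step 11: r1 = 17, r2 = -174, r3 = -26
step 12: r1 = -17, r2 = -174, r3 = -26
step 13: r1 = -17, r2 = -174, r3 = -174
step 14: r1 = -191, r2 = -174, r3 = -174
step 15: r1 = -191, r2 = -174, r3 = 0
step 16: r1 = -17, r2 = -174, r3 = 0
This matches the printout at every step.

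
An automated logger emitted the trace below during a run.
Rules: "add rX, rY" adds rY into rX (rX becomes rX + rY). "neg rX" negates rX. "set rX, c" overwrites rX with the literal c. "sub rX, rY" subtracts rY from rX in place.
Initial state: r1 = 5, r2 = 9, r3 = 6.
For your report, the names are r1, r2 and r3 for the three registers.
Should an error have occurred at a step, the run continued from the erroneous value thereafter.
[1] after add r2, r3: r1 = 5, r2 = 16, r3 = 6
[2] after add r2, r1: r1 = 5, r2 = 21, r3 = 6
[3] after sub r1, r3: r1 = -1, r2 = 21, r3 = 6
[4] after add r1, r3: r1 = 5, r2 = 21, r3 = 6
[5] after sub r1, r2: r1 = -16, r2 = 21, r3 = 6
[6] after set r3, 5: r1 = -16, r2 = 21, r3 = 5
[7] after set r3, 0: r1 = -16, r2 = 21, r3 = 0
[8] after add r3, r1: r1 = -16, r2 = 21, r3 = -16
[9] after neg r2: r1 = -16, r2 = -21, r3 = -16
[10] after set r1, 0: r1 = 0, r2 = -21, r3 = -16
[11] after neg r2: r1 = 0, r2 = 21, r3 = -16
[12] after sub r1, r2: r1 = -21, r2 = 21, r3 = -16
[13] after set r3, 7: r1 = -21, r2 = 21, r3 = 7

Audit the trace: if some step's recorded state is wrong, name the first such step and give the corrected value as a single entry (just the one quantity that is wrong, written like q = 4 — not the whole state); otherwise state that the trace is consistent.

Recomputing the run from the initial state:
step 1: r1 = 5, r2 = 15, r3 = 6
step 2: r1 = 5, r2 = 20, r3 = 6
step 3: r1 = -1, r2 = 20, r3 = 6
step 4: r1 = 5, r2 = 20, r3 = 6
step 5: r1 = -15, r2 = 20, r3 = 6
step 6: r1 = -15, r2 = 20, r3 = 5
step 7: r1 = -15, r2 = 20, r3 = 0
step 8: r1 = -15, r2 = 20, r3 = -15
step 9: r1 = -15, r2 = -20, r3 = -15
step 10: r1 = 0, r2 = -20, r3 = -15
step 11: r1 = 0, r2 = 20, r3 = -15
step 12: r1 = -20, r2 = 20, r3 = -15
step 13: r1 = -20, r2 = 20, r3 = 7
The first disagreement with the trace is at step 1, where the value should be r2 = 15.

step 1, r2 = 15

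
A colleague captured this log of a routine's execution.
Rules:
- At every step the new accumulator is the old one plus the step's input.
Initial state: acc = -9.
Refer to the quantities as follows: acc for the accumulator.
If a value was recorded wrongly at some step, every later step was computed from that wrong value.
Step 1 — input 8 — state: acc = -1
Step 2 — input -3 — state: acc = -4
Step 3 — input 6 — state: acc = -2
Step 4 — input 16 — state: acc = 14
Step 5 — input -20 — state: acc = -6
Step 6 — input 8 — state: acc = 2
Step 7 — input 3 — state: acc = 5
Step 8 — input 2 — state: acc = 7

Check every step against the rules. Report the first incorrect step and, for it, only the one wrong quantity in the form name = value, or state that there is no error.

step 1: acc = -9 + 8 = -1 -> consistent with the log
step 2: acc = -1 + -3 = -4 -> confirmed correct
step 3: acc = -4 + 6 = 2 -> a discrepancy with the log
The earliest wrong entry is at step 3: it should read acc = 2.

step 3, acc = 2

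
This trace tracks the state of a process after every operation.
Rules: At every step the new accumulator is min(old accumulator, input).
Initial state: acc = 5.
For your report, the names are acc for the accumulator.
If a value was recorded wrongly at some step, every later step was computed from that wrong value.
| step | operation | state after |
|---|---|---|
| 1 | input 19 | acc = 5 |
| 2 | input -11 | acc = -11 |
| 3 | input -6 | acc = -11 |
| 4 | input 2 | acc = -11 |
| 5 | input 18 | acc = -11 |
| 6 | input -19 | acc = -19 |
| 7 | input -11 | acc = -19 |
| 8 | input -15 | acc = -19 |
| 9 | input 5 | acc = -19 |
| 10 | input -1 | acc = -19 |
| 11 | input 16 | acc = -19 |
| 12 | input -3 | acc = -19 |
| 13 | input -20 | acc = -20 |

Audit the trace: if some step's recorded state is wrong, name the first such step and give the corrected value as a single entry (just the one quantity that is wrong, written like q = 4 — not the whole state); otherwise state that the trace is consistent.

no error

Step 1: acc = min(5, 19) = 5 — consistent with the trace.
Step 2: acc = min(5, -11) = -11 — confirmed correct.
Step 3: acc = min(-11, -6) = -11 — confirmed correct.
Step 4: acc = min(-11, 2) = -11 — confirmed correct.
Step 5: acc = min(-11, 18) = -11 — exactly as logged.
Step 6: acc = min(-11, -19) = -19 — confirmed correct.
Step 7: acc = min(-19, -11) = -19 — same as recorded.
Step 8: acc = min(-19, -15) = -19 — verified.
Step 9: acc = min(-19, 5) = -19 — matches.
Step 10: acc = min(-19, -1) = -19 — agrees with the trace.
Step 11: acc = min(-19, 16) = -19 — same as recorded.
Step 12: acc = min(-19, -3) = -19 — same as recorded.
Step 13: acc = min(-19, -20) = -20 — in agreement.
All entries verified; no error found.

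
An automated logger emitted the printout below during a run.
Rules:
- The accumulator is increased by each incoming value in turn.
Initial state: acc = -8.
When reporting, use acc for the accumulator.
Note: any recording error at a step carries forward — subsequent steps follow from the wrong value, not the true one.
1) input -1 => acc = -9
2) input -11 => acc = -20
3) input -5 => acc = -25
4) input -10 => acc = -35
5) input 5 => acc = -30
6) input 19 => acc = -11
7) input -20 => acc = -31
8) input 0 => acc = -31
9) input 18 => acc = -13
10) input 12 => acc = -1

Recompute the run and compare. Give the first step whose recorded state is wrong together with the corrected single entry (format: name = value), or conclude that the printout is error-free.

no error

Step 1: acc = -8 + -1 = -9 — in agreement.
Step 2: acc = -9 + -11 = -20 — matches.
Step 3: acc = -20 + -5 = -25 — confirmed correct.
Step 4: acc = -25 + -10 = -35 — verified.
Step 5: acc = -35 + 5 = -30 — checks out.
Step 6: acc = -30 + 19 = -11 — no discrepancy.
Step 7: acc = -11 + -20 = -31 — no discrepancy.
Step 8: acc = -31 + 0 = -31 — same as recorded.
Step 9: acc = -31 + 18 = -13 — checks out.
Step 10: acc = -13 + 12 = -1 — matches.
Nothing is out of place; the run is error-free.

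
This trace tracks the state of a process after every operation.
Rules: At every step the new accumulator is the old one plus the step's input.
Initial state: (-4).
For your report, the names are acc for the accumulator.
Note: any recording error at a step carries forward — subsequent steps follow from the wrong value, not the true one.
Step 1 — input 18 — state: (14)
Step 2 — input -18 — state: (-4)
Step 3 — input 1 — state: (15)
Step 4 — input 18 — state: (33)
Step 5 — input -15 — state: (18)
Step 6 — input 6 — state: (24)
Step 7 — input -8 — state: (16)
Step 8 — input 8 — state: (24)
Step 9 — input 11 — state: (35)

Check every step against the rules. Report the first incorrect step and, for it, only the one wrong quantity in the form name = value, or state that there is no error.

step 3, acc = -3

1. acc = -4 + 18 = 14 (same as recorded)
2. acc = 14 + -18 = -4 (matches)
3. acc = -4 + 1 = -3 (not what was recorded)
The earliest wrong entry is at step 3: it should read acc = -3.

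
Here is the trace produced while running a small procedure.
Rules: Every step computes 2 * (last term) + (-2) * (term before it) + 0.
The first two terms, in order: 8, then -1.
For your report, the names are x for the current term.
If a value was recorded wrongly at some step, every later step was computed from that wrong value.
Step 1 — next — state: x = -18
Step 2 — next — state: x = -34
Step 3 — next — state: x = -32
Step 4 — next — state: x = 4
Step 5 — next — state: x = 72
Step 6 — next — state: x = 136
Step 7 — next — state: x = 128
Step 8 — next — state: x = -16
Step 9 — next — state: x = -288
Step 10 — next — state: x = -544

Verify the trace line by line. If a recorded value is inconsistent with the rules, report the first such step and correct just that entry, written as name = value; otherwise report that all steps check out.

Recomputing the run from the initial state:
step 1: x = -18
step 2: x = -34
step 3: x = -32
step 4: x = 4
step 5: x = 72
step 6: x = 136
step 7: x = 128
step 8: x = -16
step 9: x = -288
step 10: x = -544
This matches the trace at every step.

no error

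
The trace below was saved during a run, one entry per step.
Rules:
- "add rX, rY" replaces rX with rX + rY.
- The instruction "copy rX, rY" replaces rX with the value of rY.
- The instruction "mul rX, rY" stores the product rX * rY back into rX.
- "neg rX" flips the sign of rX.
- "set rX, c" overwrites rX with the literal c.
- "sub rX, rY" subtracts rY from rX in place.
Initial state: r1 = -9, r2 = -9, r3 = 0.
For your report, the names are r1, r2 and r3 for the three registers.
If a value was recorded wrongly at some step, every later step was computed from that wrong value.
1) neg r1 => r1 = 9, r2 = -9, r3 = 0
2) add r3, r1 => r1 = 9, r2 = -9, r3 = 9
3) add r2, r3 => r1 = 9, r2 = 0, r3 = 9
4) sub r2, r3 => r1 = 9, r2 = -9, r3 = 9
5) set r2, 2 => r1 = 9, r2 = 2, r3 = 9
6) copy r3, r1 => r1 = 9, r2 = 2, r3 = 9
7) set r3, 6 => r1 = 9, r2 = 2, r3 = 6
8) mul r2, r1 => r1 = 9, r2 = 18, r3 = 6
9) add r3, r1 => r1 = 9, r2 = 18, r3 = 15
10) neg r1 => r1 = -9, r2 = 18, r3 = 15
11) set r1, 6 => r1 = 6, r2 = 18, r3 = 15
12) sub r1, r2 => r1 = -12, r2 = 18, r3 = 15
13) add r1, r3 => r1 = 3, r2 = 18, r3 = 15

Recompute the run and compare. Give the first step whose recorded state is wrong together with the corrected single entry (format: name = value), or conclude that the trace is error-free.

no error

Recomputing the run from the initial state:
step 1: r1 = 9, r2 = -9, r3 = 0
step 2: r1 = 9, r2 = -9, r3 = 9
step 3: r1 = 9, r2 = 0, r3 = 9
step 4: r1 = 9, r2 = -9, r3 = 9
step 5: r1 = 9, r2 = 2, r3 = 9
step 6: r1 = 9, r2 = 2, r3 = 9
step 7: r1 = 9, r2 = 2, r3 = 6
step 8: r1 = 9, r2 = 18, r3 = 6
step 9: r1 = 9, r2 = 18, r3 = 15
step 10: r1 = -9, r2 = 18, r3 = 15
step 11: r1 = 6, r2 = 18, r3 = 15
step 12: r1 = -12, r2 = 18, r3 = 15
step 13: r1 = 3, r2 = 18, r3 = 15
This matches the trace at every step.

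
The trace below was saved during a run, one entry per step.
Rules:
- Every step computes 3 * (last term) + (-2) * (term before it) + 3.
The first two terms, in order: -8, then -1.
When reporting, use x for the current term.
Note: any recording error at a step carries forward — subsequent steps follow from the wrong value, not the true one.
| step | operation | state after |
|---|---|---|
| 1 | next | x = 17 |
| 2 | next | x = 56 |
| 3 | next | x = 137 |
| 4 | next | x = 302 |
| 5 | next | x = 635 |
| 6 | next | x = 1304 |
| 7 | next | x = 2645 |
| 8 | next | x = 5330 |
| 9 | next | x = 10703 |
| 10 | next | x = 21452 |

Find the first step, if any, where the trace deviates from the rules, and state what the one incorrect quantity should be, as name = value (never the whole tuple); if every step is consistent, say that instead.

step 1, x = 16

Recomputing the run from the initial state:
step 1: x = 16
step 2: x = 53
step 3: x = 130
step 4: x = 287
step 5: x = 604
step 6: x = 1241
step 7: x = 2518
step 8: x = 5075
step 9: x = 10192
step 10: x = 20429
The first disagreement with the trace is at step 1, where the value should be x = 16.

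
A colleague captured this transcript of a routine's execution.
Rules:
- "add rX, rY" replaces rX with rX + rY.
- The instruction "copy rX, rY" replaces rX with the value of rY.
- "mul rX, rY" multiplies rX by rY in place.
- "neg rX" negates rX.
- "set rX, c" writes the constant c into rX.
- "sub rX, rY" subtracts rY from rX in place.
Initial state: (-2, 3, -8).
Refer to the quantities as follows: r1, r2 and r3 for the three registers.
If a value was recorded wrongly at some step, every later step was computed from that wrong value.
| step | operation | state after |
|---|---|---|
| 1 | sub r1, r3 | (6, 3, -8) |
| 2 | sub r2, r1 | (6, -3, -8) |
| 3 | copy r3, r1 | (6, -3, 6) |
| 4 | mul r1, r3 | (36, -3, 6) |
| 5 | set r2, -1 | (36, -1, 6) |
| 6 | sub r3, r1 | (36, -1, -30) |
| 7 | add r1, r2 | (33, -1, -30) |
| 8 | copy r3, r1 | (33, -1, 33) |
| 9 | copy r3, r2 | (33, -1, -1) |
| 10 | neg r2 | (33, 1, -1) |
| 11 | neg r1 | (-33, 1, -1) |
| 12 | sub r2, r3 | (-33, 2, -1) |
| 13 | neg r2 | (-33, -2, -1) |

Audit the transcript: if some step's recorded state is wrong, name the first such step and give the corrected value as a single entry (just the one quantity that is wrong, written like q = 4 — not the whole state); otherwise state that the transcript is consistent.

step 7, r1 = 35

step 1: r1 = -2 - -8 = 6 -> same as recorded
step 2: r2 = 3 - 6 = -3 -> no discrepancy
step 3: r3 = 6 -> agrees with the transcript
step 4: r1 = 6 * 6 = 36 -> matches
step 5: r2 = -1 -> no discrepancy
step 6: r3 = 6 - 36 = -30 -> confirmed correct
step 7: r1 = 36 + -1 = 35 -> this is not what the transcript shows
First deviation found at step 7; the corrected entry is r1 = 35.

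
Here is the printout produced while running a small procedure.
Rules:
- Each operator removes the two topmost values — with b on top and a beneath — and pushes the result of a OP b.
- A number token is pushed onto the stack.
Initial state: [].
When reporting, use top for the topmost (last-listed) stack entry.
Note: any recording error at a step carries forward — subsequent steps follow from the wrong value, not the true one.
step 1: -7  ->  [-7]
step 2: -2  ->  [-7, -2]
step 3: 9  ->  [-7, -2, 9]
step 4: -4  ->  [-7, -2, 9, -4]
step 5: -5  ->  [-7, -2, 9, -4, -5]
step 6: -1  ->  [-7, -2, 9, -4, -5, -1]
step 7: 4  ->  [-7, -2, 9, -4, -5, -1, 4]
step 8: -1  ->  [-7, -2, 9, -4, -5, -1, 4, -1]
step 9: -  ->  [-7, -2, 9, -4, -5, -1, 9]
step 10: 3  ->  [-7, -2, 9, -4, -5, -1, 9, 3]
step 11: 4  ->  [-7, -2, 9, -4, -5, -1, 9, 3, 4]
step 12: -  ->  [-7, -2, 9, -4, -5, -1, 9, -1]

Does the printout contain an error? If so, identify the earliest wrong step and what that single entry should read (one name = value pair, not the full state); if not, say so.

1. push -7: top = -7 (checks out)
2. push -2: top = -2 (no discrepancy)
3. push 9: top = 9 (matches)
4. push -4: top = -4 (verified)
5. push -5: top = -5 (consistent with the printout)
6. push -1: top = -1 (exactly as logged)
7. push 4: top = 4 (in agreement)
8. push -1: top = -1 (no discrepancy)
9. 4 - -1 = 5 (the printout disagrees here)
First deviation found at step 9; the corrected entry is top = 5.

step 9, top = 5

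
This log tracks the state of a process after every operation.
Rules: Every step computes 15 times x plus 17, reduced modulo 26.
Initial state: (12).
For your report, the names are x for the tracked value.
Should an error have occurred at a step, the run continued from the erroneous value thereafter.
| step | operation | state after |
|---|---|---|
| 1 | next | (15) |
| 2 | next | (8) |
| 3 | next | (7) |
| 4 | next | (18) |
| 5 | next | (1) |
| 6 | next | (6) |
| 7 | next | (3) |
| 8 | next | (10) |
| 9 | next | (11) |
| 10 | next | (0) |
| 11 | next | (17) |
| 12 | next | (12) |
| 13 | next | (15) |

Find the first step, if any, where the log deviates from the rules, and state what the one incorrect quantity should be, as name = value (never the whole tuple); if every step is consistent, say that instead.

Recomputing the run from the initial state:
step 1: x = 15
step 2: x = 8
step 3: x = 7
step 4: x = 18
step 5: x = 1
step 6: x = 6
step 7: x = 3
step 8: x = 10
step 9: x = 11
step 10: x = 0
step 11: x = 17
step 12: x = 12
step 13: x = 15
This matches the log at every step.

no error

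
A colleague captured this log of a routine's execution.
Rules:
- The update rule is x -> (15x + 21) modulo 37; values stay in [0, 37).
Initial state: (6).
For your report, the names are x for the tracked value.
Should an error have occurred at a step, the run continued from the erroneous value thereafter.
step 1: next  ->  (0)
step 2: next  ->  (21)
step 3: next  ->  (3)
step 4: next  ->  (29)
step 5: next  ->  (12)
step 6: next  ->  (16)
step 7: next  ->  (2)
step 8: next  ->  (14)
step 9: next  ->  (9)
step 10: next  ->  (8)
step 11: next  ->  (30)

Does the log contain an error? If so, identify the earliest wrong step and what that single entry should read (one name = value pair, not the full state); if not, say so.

no error

step 1: x = (15*6 + 21) mod 37 = 0 -> agrees with the log
step 2: x = (15*0 + 21) mod 37 = 21 -> confirmed correct
step 3: x = (15*21 + 21) mod 37 = 3 -> in agreement
step 4: x = (15*3 + 21) mod 37 = 29 -> agrees with the log
step 5: x = (15*29 + 21) mod 37 = 12 -> no discrepancy
step 6: x = (15*12 + 21) mod 37 = 16 -> consistent with the log
step 7: x = (15*16 + 21) mod 37 = 2 -> same as recorded
step 8: x = (15*2 + 21) mod 37 = 14 -> in agreement
step 9: x = (15*14 + 21) mod 37 = 9 -> consistent with the log
step 10: x = (15*9 + 21) mod 37 = 8 -> no discrepancy
step 11: x = (15*8 + 21) mod 37 = 30 -> exactly as logged
No step deviates from the rules.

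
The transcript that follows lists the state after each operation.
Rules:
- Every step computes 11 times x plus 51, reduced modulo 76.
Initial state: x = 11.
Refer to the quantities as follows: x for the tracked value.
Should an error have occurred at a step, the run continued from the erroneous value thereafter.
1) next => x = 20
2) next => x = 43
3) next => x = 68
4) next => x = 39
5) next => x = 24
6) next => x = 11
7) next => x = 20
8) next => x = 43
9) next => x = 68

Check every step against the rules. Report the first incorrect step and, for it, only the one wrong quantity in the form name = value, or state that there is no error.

1. x = (11*11 + 51) mod 76 = 20 (in agreement)
2. x = (11*20 + 51) mod 76 = 43 (in agreement)
3. x = (11*43 + 51) mod 76 = 68 (matches)
4. x = (11*68 + 51) mod 76 = 39 (confirmed correct)
5. x = (11*39 + 51) mod 76 = 24 (agrees with the transcript)
6. x = (11*24 + 51) mod 76 = 11 (no discrepancy)
7. x = (11*11 + 51) mod 76 = 20 (verified)
8. x = (11*20 + 51) mod 76 = 43 (checks out)
9. x = (11*43 + 51) mod 76 = 68 (exactly as logged)
All entries verified; no error found.

no error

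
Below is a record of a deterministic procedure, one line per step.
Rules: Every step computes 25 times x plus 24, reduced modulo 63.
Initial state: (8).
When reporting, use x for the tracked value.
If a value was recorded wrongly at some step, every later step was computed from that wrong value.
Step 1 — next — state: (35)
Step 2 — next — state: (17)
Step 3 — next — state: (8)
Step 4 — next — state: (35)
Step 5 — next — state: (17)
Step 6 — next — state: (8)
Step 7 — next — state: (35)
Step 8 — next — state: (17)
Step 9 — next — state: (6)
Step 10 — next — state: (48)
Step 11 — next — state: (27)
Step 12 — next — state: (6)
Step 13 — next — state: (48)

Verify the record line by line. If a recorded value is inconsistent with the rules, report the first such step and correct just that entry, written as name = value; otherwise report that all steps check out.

Step 1: x = (25*8 + 24) mod 63 = 35 — same as recorded.
Step 2: x = (25*35 + 24) mod 63 = 17 — exactly as logged.
Step 3: x = (25*17 + 24) mod 63 = 8 — confirmed correct.
Step 4: x = (25*8 + 24) mod 63 = 35 — same as recorded.
Step 5: x = (25*35 + 24) mod 63 = 17 — checks out.
Step 6: x = (25*17 + 24) mod 63 = 8 — same as recorded.
Step 7: x = (25*8 + 24) mod 63 = 35 — matches.
Step 8: x = (25*35 + 24) mod 63 = 17 — matches.
Step 9: x = (25*17 + 24) mod 63 = 8 — first mismatch against the record.
Step 9 is the first one off; corrected, x = 8.

step 9, x = 8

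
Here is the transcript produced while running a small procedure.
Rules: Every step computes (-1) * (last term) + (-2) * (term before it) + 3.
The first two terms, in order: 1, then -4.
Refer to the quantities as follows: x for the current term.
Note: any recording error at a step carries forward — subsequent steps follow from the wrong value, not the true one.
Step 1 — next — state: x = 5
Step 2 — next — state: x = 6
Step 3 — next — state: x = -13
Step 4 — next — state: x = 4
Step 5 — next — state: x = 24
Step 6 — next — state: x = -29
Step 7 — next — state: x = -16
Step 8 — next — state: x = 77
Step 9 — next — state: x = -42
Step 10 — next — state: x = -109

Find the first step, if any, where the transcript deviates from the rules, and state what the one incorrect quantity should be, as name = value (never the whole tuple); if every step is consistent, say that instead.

step 5, x = 25

Recomputing the run from the initial state:
step 1: x = 5
step 2: x = 6
step 3: x = -13
step 4: x = 4
step 5: x = 25
step 6: x = -30
step 7: x = -17
step 8: x = 80
step 9: x = -43
step 10: x = -114
The first disagreement with the transcript is at step 5, where the value should be x = 25.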